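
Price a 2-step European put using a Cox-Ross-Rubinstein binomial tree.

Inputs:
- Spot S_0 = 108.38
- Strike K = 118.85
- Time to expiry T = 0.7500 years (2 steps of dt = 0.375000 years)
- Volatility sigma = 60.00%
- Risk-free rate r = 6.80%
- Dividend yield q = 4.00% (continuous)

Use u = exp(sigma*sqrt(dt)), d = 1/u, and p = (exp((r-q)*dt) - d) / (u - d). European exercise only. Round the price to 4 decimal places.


dt = T/N = 0.375000
u = exp(sigma*sqrt(dt)) = 1.444009; d = 1/u = 0.692516
p = (exp((r-q)*dt) - d) / (u - d) = 0.423210
Discount per step: exp(-r*dt) = 0.974822
Stock lattice S(k, i) with i counting down-moves:
  k=0: S(0,0) = 108.3800
  k=1: S(1,0) = 156.5017; S(1,1) = 75.0549
  k=2: S(2,0) = 225.9899; S(2,1) = 108.3800; S(2,2) = 51.9768
Terminal payoffs V(N, i) = max(K - S_T, 0):
  V(2,0) = 0.000000; V(2,1) = 10.470000; V(2,2) = 66.873243
Backward induction: V(k, i) = exp(-r*dt) * [p * V(k+1, i) + (1-p) * V(k+1, i+1)].
  V(1,0) = exp(-r*dt) * [p*0.000000 + (1-p)*10.470000] = 5.886948
  V(1,1) = exp(-r*dt) * [p*10.470000 + (1-p)*66.873243] = 41.920142
  V(0,0) = exp(-r*dt) * [p*5.886948 + (1-p)*41.920142] = 25.999050

Answer: Price = V(0,0) = 25.9990


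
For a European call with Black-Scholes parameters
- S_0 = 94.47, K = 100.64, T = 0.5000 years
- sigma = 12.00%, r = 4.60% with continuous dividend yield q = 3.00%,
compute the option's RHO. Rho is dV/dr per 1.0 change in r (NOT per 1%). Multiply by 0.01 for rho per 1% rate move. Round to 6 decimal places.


d1 = -0.6089069636; d2 = -0.6937597774
phi(d1) = 0.3314353940; exp(-qT) = 0.9851119396; exp(-rT) = 0.9772624838
N(d2) = 0.2439164356
Rho = K*T*exp(-rT)*N(d2) = 100.6400 * 0.5000 * 0.9772624838 * 0.2439164356 = 11.994798

Answer: Rho = 11.994798


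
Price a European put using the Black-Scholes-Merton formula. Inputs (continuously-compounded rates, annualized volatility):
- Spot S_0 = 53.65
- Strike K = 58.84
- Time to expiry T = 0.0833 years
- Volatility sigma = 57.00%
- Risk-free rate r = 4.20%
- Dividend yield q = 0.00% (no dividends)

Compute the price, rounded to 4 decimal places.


Answer: Price = 6.6952

Derivation:
d1 = (ln(S/K) + (r - q + 0.5*sigma^2) * T) / (sigma * sqrt(T)) = -0.45777682
d2 = d1 - sigma * sqrt(T) = -0.62228874
exp(-rT) = 0.99650751; exp(-qT) = 1.00000000
P = K * exp(-rT) * N(-d2) - S_0 * exp(-qT) * N(-d1)
N(-d1) = 0.67644361; N(-d2) = 0.73312399
P = 58.8400 * 0.99650751 * 0.73312399 - 53.6500 * 1.00000000 * 0.67644361 = 6.6952


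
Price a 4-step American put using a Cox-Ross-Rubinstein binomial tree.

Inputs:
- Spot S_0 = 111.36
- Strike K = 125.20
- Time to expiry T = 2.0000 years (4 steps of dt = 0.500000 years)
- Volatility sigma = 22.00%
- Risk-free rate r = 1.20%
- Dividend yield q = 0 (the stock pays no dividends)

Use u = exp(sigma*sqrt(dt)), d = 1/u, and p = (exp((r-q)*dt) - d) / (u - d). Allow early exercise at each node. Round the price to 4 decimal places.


dt = T/N = 0.500000
u = exp(sigma*sqrt(dt)) = 1.168316; d = 1/u = 0.855933
p = (exp((r-q)*dt) - d) / (u - d) = 0.480452
Discount per step: exp(-r*dt) = 0.994018
Stock lattice S(k, i) with i counting down-moves:
  k=0: S(0,0) = 111.3600
  k=1: S(1,0) = 130.1037; S(1,1) = 95.3167
  k=2: S(2,0) = 152.0022; S(2,1) = 111.3600; S(2,2) = 81.5847
  k=3: S(3,0) = 177.5867; S(3,1) = 130.1037; S(3,2) = 95.3167; S(3,3) = 69.8310
  k=4: S(4,0) = 207.4773; S(4,1) = 152.0022; S(4,2) = 111.3600; S(4,3) = 81.5847; S(4,4) = 59.7706
Terminal payoffs V(N, i) = max(K - S_T, 0):
  V(4,0) = 0.000000; V(4,1) = 0.000000; V(4,2) = 13.840000; V(4,3) = 43.615343; V(4,4) = 65.429380
Backward induction: V(k, i) = exp(-r*dt) * [p * V(k+1, i) + (1-p) * V(k+1, i+1)]; then take max(V_cont, immediate exercise) for American.
  V(3,0) = exp(-r*dt) * [p*0.000000 + (1-p)*0.000000] = 0.000000; exercise = 0.000000; V(3,0) = max -> 0.000000
  V(3,1) = exp(-r*dt) * [p*0.000000 + (1-p)*13.840000] = 7.147526; exercise = 0.000000; V(3,1) = max -> 7.147526
  V(3,2) = exp(-r*dt) * [p*13.840000 + (1-p)*43.615343] = 29.134380; exercise = 29.883331; V(3,2) = max -> 29.883331
  V(3,3) = exp(-r*dt) * [p*43.615343 + (1-p)*65.429380] = 54.620071; exercise = 55.369022; V(3,3) = max -> 55.369022
  V(2,0) = exp(-r*dt) * [p*0.000000 + (1-p)*7.147526] = 3.691267; exercise = 0.000000; V(2,0) = max -> 3.691267
  V(2,1) = exp(-r*dt) * [p*7.147526 + (1-p)*29.883331] = 18.846444; exercise = 13.840000; V(2,1) = max -> 18.846444
  V(2,2) = exp(-r*dt) * [p*29.883331 + (1-p)*55.369022] = 42.866392; exercise = 43.615343; V(2,2) = max -> 43.615343
  V(1,0) = exp(-r*dt) * [p*3.691267 + (1-p)*18.846444] = 11.495922; exercise = 0.000000; V(1,0) = max -> 11.495922
  V(1,1) = exp(-r*dt) * [p*18.846444 + (1-p)*43.615343] = 31.525348; exercise = 29.883331; V(1,1) = max -> 31.525348
  V(0,0) = exp(-r*dt) * [p*11.495922 + (1-p)*31.525348] = 21.771145; exercise = 13.840000; V(0,0) = max -> 21.771145

Answer: Price = V(0,0) = 21.7711


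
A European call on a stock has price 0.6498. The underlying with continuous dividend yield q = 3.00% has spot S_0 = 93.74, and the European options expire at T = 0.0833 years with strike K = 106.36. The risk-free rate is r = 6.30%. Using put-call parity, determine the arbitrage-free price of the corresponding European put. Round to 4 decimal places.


Answer: Put price = 12.9471

Derivation:
Put-call parity: C - P = S_0 * exp(-qT) - K * exp(-rT).
S_0 * exp(-qT) = 93.7400 * 0.99750412 = 93.50603620
K * exp(-rT) = 106.3600 * 0.99476585 = 105.80329540
P = C - S*exp(-qT) + K*exp(-rT)
P = 0.6498 - 93.50603620 + 105.80329540 = 12.9471


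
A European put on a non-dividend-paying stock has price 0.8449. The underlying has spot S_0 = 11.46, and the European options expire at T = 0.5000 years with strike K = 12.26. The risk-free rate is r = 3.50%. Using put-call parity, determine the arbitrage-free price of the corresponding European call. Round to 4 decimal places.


Answer: Call price = 0.2576

Derivation:
Put-call parity: C - P = S_0 * exp(-qT) - K * exp(-rT).
S_0 * exp(-qT) = 11.4600 * 1.00000000 = 11.46000000
K * exp(-rT) = 12.2600 * 0.98265224 = 12.04731641
C = P + S*exp(-qT) - K*exp(-rT)
C = 0.8449 + 11.46000000 - 12.04731641 = 0.2576


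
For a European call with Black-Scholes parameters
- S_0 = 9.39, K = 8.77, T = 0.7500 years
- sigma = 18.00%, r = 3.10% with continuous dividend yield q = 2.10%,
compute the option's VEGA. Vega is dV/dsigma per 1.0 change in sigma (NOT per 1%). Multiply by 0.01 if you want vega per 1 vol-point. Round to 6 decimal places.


d1 = 0.5642539561; d2 = 0.4083693835
phi(d1) = 0.3402312326; exp(-qT) = 0.9843733826; exp(-rT) = 0.9770181987
Vega = S * exp(-qT) * phi(d1) * sqrt(T) = 9.3900 * 0.9843733826 * 0.3402312326 * 0.8660254038 = 2.723518

Answer: Vega = 2.723518


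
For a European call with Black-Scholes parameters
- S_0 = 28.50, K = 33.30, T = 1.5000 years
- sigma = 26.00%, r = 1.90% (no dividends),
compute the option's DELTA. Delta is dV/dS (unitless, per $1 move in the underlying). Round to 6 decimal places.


Answer: Delta = 0.405130

Derivation:
d1 = -0.2400917922; d2 = -0.5585254588
phi(d1) = 0.3876080743; exp(-qT) = 1.0000000000; exp(-rT) = 0.9719022941
N(d1) = 0.4051295485
Delta = exp(-qT) * N(d1) = 1.0000000000 * 0.4051295485 = 0.405130


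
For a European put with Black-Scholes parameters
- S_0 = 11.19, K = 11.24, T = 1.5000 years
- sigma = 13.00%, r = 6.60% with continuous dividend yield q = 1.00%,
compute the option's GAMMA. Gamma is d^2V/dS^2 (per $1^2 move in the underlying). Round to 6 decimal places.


Answer: Gamma = 0.186523

Derivation:
d1 = 0.5791892475; d2 = 0.4199724142
phi(d1) = 0.3373384245; exp(-qT) = 0.9851119396; exp(-rT) = 0.9057427080
Gamma = exp(-qT) * phi(d1) / (S * sigma * sqrt(T)) = 0.9851119396 * 0.3373384245 / (11.1900 * 0.1300 * 1.2247448714) = 0.186523


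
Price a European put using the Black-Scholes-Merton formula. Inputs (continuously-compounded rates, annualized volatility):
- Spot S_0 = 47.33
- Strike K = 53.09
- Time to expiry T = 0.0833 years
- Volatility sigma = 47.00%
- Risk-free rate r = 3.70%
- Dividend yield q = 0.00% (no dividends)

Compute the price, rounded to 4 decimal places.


Answer: Price = 6.3779

Derivation:
d1 = (ln(S/K) + (r - q + 0.5*sigma^2) * T) / (sigma * sqrt(T)) = -0.75607464
d2 = d1 - sigma * sqrt(T) = -0.89172482
exp(-rT) = 0.99692264; exp(-qT) = 1.00000000
P = K * exp(-rT) * N(-d2) - S_0 * exp(-qT) * N(-d1)
N(-d1) = 0.77519778; N(-d2) = 0.81372978
P = 53.0900 * 0.99692264 * 0.81372978 - 47.3300 * 1.00000000 * 0.77519778 = 6.3779


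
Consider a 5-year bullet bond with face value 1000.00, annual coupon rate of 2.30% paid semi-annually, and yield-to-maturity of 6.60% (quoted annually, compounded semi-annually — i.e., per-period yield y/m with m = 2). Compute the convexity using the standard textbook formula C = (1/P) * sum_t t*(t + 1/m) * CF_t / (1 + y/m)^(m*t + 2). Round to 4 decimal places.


Coupon per period c = face * coupon_rate / m = 11.500000
Periods per year m = 2; per-period yield y/m = 0.033000
Number of cashflows N = 10
Cashflows (t years, CF_t, discount factor 1/(1+y/m)^(m*t), PV):
  t = 0.5000: CF_t = 11.500000, DF = 0.968054, PV = 11.132623
  t = 1.0000: CF_t = 11.500000, DF = 0.937129, PV = 10.776983
  t = 1.5000: CF_t = 11.500000, DF = 0.907192, PV = 10.432704
  t = 2.0000: CF_t = 11.500000, DF = 0.878211, PV = 10.099423
  t = 2.5000: CF_t = 11.500000, DF = 0.850156, PV = 9.776789
  t = 3.0000: CF_t = 11.500000, DF = 0.822997, PV = 9.464462
  t = 3.5000: CF_t = 11.500000, DF = 0.796705, PV = 9.162112
  t = 4.0000: CF_t = 11.500000, DF = 0.771254, PV = 8.869421
  t = 4.5000: CF_t = 11.500000, DF = 0.746616, PV = 8.586080
  t = 5.0000: CF_t = 1011.500000, DF = 0.722764, PV = 731.076244
Price P = sum_t PV_t = 819.376840
Convexity numerator sum_t t*(t + 1/m) * CF_t / (1+y/m)^(m*t + 2):
  t = 0.5000: term = 5.216352
  t = 1.0000: term = 15.149134
  t = 1.5000: term = 29.330366
  t = 2.0000: term = 47.322308
  t = 2.5000: term = 68.715839
  t = 3.0000: term = 93.128920
  t = 3.5000: term = 120.205124
  t = 4.0000: term = 149.612242
  t = 4.5000: term = 181.040951
  t = 5.0000: term = 18840.599715
Convexity = (1/P) * sum = 19550.320951 / 819.376840 = 23.859987

Answer: Convexity = 23.8600


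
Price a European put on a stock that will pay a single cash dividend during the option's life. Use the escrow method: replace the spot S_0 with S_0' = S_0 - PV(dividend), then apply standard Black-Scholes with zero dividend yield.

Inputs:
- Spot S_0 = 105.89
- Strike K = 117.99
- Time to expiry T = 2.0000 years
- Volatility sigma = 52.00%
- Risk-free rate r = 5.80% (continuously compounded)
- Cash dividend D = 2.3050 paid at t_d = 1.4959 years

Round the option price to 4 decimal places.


PV(D) = D * exp(-r * t_d) = 2.3050 * 0.91689511 = 2.11344322
S_0' = S_0 - PV(D) = 105.8900 - 2.11344322 = 103.77655678
d1 = (ln(S_0'/K) + (r + sigma^2/2)*T) / (sigma*sqrt(T)) = 0.35088844
d2 = d1 - sigma*sqrt(T) = -0.38450261
exp(-rT) = 0.89047522
N(-d1) = 0.36283602; N(-d2) = 0.64969702
P = K * exp(-rT) * N(-d2) - S_0' * N(-d1) = 117.9900 * 0.89047522 * 0.64969702 - 103.77655678 * 0.36283602 = 30.6080

Answer: Price = 30.6080


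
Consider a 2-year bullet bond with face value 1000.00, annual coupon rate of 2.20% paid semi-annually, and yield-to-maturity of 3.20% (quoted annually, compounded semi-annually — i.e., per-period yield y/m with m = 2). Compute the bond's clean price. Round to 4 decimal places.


Answer: Price = 980.7751

Derivation:
Coupon per period c = face * coupon_rate / m = 11.000000
Periods per year m = 2; per-period yield y/m = 0.016000
Number of cashflows N = 4
Cashflows (t years, CF_t, discount factor 1/(1+y/m)^(m*t), PV):
  t = 0.5000: CF_t = 11.000000, DF = 0.984252, PV = 10.826772
  t = 1.0000: CF_t = 11.000000, DF = 0.968752, PV = 10.656271
  t = 1.5000: CF_t = 11.000000, DF = 0.953496, PV = 10.488456
  t = 2.0000: CF_t = 1011.000000, DF = 0.938480, PV = 948.803600
Price P = sum_t PV_t = 980.775099


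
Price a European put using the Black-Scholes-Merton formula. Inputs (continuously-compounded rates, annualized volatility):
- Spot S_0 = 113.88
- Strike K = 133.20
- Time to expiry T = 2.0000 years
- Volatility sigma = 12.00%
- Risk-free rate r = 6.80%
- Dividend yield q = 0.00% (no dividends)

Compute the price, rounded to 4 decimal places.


d1 = (ln(S/K) + (r - q + 0.5*sigma^2) * T) / (sigma * sqrt(T)) = -0.03716138
d2 = d1 - sigma * sqrt(T) = -0.20686701
exp(-rT) = 0.87284263; exp(-qT) = 1.00000000
P = K * exp(-rT) * N(-d2) - S_0 * exp(-qT) * N(-d1)
N(-d1) = 0.51482184; N(-d2) = 0.58194314
P = 133.2000 * 0.87284263 * 0.58194314 - 113.8800 * 1.00000000 * 0.51482184 = 9.0303

Answer: Price = 9.0303


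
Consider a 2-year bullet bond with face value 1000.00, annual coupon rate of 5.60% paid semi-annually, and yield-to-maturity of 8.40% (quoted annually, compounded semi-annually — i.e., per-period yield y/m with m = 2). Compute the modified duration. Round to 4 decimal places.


Answer: Modified duration = 1.8401

Derivation:
Coupon per period c = face * coupon_rate / m = 28.000000
Periods per year m = 2; per-period yield y/m = 0.042000
Number of cashflows N = 4
Cashflows (t years, CF_t, discount factor 1/(1+y/m)^(m*t), PV):
  t = 0.5000: CF_t = 28.000000, DF = 0.959693, PV = 26.871401
  t = 1.0000: CF_t = 28.000000, DF = 0.921010, PV = 25.788293
  t = 1.5000: CF_t = 28.000000, DF = 0.883887, PV = 24.748842
  t = 2.0000: CF_t = 1028.000000, DF = 0.848260, PV = 872.011553
Price P = sum_t PV_t = 949.420089
First compute Macaulay numerator sum_t t * PV_t:
  t * PV_t at t = 0.5000: 13.435701
  t * PV_t at t = 1.0000: 25.788293
  t * PV_t at t = 1.5000: 37.123262
  t * PV_t at t = 2.0000: 1744.023106
Macaulay duration D = 1820.370362 / 949.420089 = 1.917350
Modified duration = D / (1 + y/m) = 1.917350 / (1 + 0.042000) = 1.840067


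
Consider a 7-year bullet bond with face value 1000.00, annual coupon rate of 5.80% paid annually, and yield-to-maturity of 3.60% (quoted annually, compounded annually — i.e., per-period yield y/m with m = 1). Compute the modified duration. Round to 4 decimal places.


Coupon per period c = face * coupon_rate / m = 58.000000
Periods per year m = 1; per-period yield y/m = 0.036000
Number of cashflows N = 7
Cashflows (t years, CF_t, discount factor 1/(1+y/m)^(m*t), PV):
  t = 1.0000: CF_t = 58.000000, DF = 0.965251, PV = 55.984556
  t = 2.0000: CF_t = 58.000000, DF = 0.931709, PV = 54.039147
  t = 3.0000: CF_t = 58.000000, DF = 0.899333, PV = 52.161339
  t = 4.0000: CF_t = 58.000000, DF = 0.868082, PV = 50.348782
  t = 5.0000: CF_t = 58.000000, DF = 0.837917, PV = 48.599211
  t = 6.0000: CF_t = 58.000000, DF = 0.808801, PV = 46.910435
  t = 7.0000: CF_t = 1058.000000, DF = 0.780696, PV = 825.975908
Price P = sum_t PV_t = 1134.019377
First compute Macaulay numerator sum_t t * PV_t:
  t * PV_t at t = 1.0000: 55.984556
  t * PV_t at t = 2.0000: 108.078293
  t * PV_t at t = 3.0000: 156.484016
  t * PV_t at t = 4.0000: 201.395129
  t * PV_t at t = 5.0000: 242.996054
  t * PV_t at t = 6.0000: 281.462611
  t * PV_t at t = 7.0000: 5781.831353
Macaulay duration D = 6828.232012 / 1134.019377 = 6.021266
Modified duration = D / (1 + y/m) = 6.021266 / (1 + 0.036000) = 5.812033

Answer: Modified duration = 5.8120


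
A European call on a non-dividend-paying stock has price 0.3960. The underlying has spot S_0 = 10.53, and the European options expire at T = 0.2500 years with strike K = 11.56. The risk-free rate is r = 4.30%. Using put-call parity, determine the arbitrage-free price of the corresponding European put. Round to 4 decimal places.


Answer: Put price = 1.3024

Derivation:
Put-call parity: C - P = S_0 * exp(-qT) - K * exp(-rT).
S_0 * exp(-qT) = 10.5300 * 1.00000000 = 10.53000000
K * exp(-rT) = 11.5600 * 0.98930757 = 11.43639556
P = C - S*exp(-qT) + K*exp(-rT)
P = 0.3960 - 10.53000000 + 11.43639556 = 1.3024


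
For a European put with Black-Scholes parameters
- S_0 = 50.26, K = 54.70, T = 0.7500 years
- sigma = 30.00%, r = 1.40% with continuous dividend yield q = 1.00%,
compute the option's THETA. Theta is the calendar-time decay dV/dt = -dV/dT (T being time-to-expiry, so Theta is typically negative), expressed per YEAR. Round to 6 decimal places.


Answer: Theta = -3.165870

Derivation:
d1 = -0.1843832644; d2 = -0.4441908856
phi(d1) = 0.3922181349; exp(-qT) = 0.9925280548; exp(-rT) = 0.9895549326
Theta = -S*exp(-qT)*phi(d1)*sigma/(2*sqrt(T)) + r*K*exp(-rT)*N(-d2) - q*S*exp(-qT)*N(-d1)
N(-d1) = 0.5731436011; N(-d2) = 0.6715477093; sqrt(T) = 0.8660254038
Term 1 = -50.2600 * 0.9925280548 * 0.3922181349 * 0.3000 / (2 * 0.8660254038) = -3.3888595743
Term 2 = 0.0140 * 54.7000 * 0.9895549326 * 0.6715477093 = 0.5088996381
Term 3 = -0.0100 * 50.2600 * 0.9925280548 * 0.5731436011 = -0.2859095906
Theta = -3.3888595743 + (0.5088996381) + (-0.2859095906) = -3.165870


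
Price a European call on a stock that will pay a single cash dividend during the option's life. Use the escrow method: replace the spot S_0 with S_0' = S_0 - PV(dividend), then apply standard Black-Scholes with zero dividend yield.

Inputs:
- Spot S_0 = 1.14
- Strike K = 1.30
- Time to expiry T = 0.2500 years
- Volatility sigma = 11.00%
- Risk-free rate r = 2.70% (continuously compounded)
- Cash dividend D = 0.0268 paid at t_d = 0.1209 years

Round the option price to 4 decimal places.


PV(D) = D * exp(-r * t_d) = 0.0268 * 0.99674102 = 0.02671266
S_0' = S_0 - PV(D) = 1.1400 - 0.02671266 = 1.11328734
d1 = (ln(S_0'/K) + (r + sigma^2/2)*T) / (sigma*sqrt(T)) = -2.66881014
d2 = d1 - sigma*sqrt(T) = -2.72381014
exp(-rT) = 0.99327273
N(d1) = 0.00380602; N(d2) = 0.00322668
C = S_0' * N(d1) - K * exp(-rT) * N(d2) = 1.11328734 * 0.00380602 - 1.3000 * 0.99327273 * 0.00322668 = 0.0001

Answer: Price = 0.0001


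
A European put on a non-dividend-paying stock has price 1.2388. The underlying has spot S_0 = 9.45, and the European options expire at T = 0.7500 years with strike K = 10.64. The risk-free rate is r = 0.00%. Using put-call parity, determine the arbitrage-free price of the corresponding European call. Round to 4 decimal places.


Answer: Call price = 0.0488

Derivation:
Put-call parity: C - P = S_0 * exp(-qT) - K * exp(-rT).
S_0 * exp(-qT) = 9.4500 * 1.00000000 = 9.45000000
K * exp(-rT) = 10.6400 * 1.00000000 = 10.64000000
C = P + S*exp(-qT) - K*exp(-rT)
C = 1.2388 + 9.45000000 - 10.64000000 = 0.0488


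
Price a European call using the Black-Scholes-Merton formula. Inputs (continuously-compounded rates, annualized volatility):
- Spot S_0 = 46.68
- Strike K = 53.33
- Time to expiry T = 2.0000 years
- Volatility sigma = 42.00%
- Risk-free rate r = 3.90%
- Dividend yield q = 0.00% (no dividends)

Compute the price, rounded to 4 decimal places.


Answer: Price = 9.9328

Derivation:
d1 = (ln(S/K) + (r - q + 0.5*sigma^2) * T) / (sigma * sqrt(T)) = 0.20407907
d2 = d1 - sigma * sqrt(T) = -0.38989063
exp(-rT) = 0.92496443; exp(-qT) = 1.00000000
C = S_0 * exp(-qT) * N(d1) - K * exp(-rT) * N(d2)
N(d1) = 0.58085414; N(d2) = 0.34830871
C = 46.6800 * 1.00000000 * 0.58085414 - 53.3300 * 0.92496443 * 0.34830871 = 9.9328


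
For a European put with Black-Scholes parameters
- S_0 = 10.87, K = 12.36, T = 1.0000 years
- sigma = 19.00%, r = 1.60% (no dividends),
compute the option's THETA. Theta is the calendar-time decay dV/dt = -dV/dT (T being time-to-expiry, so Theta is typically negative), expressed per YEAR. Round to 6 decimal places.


Answer: Theta = -0.217395

Derivation:
d1 = -0.4968881626; d2 = -0.6868881626
phi(d1) = 0.3526118309; exp(-qT) = 1.0000000000; exp(-rT) = 0.9841273201
Theta = -S*exp(-qT)*phi(d1)*sigma/(2*sqrt(T)) + r*K*exp(-rT)*N(-d2) - q*S*exp(-qT)*N(-d1)
N(-d1) = 0.6903660402; N(-d2) = 0.7539233965; sqrt(T) = 1.0000000000
Term 1 = -10.8700 * 1.0000000000 * 0.3526118309 * 0.1900 / (2 * 1.0000000000) = -0.3641246072
Term 2 = 0.0160 * 12.3600 * 0.9841273201 * 0.7539233965 = 0.1467293395
Term 3 = 0 (no dividend yield, q = 0)
Theta = -0.3641246072 + (0.1467293395) + (0.0000000000) = -0.217395


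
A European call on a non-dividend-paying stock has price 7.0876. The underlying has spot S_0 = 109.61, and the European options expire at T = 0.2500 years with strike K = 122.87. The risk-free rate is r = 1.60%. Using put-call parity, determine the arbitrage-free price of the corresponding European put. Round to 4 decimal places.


Put-call parity: C - P = S_0 * exp(-qT) - K * exp(-rT).
S_0 * exp(-qT) = 109.6100 * 1.00000000 = 109.61000000
K * exp(-rT) = 122.8700 * 0.99600799 = 122.37950165
P = C - S*exp(-qT) + K*exp(-rT)
P = 7.0876 - 109.61000000 + 122.37950165 = 19.8571

Answer: Put price = 19.8571


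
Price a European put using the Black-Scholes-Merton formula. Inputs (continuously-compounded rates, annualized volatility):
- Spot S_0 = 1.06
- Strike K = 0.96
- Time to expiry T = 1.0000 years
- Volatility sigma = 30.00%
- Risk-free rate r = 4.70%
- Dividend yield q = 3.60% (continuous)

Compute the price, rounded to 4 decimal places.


d1 = (ln(S/K) + (r - q + 0.5*sigma^2) * T) / (sigma * sqrt(T)) = 0.51696968
d2 = d1 - sigma * sqrt(T) = 0.21696968
exp(-rT) = 0.95408740; exp(-qT) = 0.96464029
P = K * exp(-rT) * N(-d2) - S_0 * exp(-qT) * N(-d1)
N(-d1) = 0.30258866; N(-d2) = 0.41411599
P = 0.9600 * 0.95408740 * 0.41411599 - 1.0600 * 0.96464029 * 0.30258866 = 0.0699

Answer: Price = 0.0699


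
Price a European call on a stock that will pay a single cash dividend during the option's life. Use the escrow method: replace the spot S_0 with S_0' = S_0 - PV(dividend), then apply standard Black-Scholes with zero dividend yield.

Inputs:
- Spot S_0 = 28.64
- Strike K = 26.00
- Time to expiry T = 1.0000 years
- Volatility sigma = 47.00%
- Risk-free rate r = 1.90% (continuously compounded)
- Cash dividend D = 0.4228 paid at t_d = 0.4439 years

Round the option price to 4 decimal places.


PV(D) = D * exp(-r * t_d) = 0.4228 * 0.99160137 = 0.41924906
S_0' = S_0 - PV(D) = 28.6400 - 0.41924906 = 28.22075094
d1 = (ln(S_0'/K) + (r + sigma^2/2)*T) / (sigma*sqrt(T)) = 0.44981068
d2 = d1 - sigma*sqrt(T) = -0.02018932
exp(-rT) = 0.98117936
N(d1) = 0.67357652; N(d2) = 0.49194617
C = S_0' * N(d1) - K * exp(-rT) * N(d2) = 28.22075094 * 0.67357652 - 26.0000 * 0.98117936 * 0.49194617 = 6.4590

Answer: Price = 6.4590


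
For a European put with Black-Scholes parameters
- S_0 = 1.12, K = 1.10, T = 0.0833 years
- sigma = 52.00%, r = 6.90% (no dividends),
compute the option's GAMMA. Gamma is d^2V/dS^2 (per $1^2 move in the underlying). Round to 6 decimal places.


d1 = 0.2333963330; d2 = 0.0833152882
phi(d1) = 0.3882229631; exp(-qT) = 1.0000000000; exp(-rT) = 0.9942687864
Gamma = exp(-qT) * phi(d1) / (S * sigma * sqrt(T)) = 1.0000000000 * 0.3882229631 / (1.1200 * 0.5200 * 0.2886173938) = 2.309603

Answer: Gamma = 2.309603


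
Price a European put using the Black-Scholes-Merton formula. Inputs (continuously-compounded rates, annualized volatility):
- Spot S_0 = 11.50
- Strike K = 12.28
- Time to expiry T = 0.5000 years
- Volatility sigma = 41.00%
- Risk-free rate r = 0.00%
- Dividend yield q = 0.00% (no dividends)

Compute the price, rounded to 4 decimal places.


d1 = (ln(S/K) + (r - q + 0.5*sigma^2) * T) / (sigma * sqrt(T)) = -0.08140312
d2 = d1 - sigma * sqrt(T) = -0.37131690
exp(-rT) = 1.00000000; exp(-qT) = 1.00000000
P = K * exp(-rT) * N(-d2) - S_0 * exp(-qT) * N(-d1)
N(-d1) = 0.53243932; N(-d2) = 0.64479925
P = 12.2800 * 1.00000000 * 0.64479925 - 11.5000 * 1.00000000 * 0.53243932 = 1.7951

Answer: Price = 1.7951


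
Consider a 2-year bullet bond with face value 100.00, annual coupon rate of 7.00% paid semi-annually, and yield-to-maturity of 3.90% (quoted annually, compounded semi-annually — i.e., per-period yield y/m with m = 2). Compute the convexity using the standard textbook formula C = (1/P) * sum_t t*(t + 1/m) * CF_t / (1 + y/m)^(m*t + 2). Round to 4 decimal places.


Answer: Convexity = 4.5031

Derivation:
Coupon per period c = face * coupon_rate / m = 3.500000
Periods per year m = 2; per-period yield y/m = 0.019500
Number of cashflows N = 4
Cashflows (t years, CF_t, discount factor 1/(1+y/m)^(m*t), PV):
  t = 0.5000: CF_t = 3.500000, DF = 0.980873, PV = 3.433055
  t = 1.0000: CF_t = 3.500000, DF = 0.962112, PV = 3.367391
  t = 1.5000: CF_t = 3.500000, DF = 0.943709, PV = 3.302983
  t = 2.0000: CF_t = 103.500000, DF = 0.925659, PV = 95.805718
Price P = sum_t PV_t = 105.909148
Convexity numerator sum_t t*(t + 1/m) * CF_t / (1+y/m)^(m*t + 2):
  t = 0.5000: term = 1.651492
  t = 1.0000: term = 4.859710
  t = 1.5000: term = 9.533517
  t = 2.0000: term = 460.879057
Convexity = (1/P) * sum = 476.923776 / 105.909148 = 4.503141


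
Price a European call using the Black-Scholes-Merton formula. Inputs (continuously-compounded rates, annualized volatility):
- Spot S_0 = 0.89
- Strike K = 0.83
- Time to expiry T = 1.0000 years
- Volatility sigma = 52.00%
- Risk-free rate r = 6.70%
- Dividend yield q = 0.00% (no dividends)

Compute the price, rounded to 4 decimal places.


Answer: Price = 0.2335

Derivation:
d1 = (ln(S/K) + (r - q + 0.5*sigma^2) * T) / (sigma * sqrt(T)) = 0.52306877
d2 = d1 - sigma * sqrt(T) = 0.00306877
exp(-rT) = 0.93519520; exp(-qT) = 1.00000000
C = S_0 * exp(-qT) * N(d1) - K * exp(-rT) * N(d2)
N(d1) = 0.69953680; N(d2) = 0.50122426
C = 0.8900 * 1.00000000 * 0.69953680 - 0.8300 * 0.93519520 * 0.50122426 = 0.2335


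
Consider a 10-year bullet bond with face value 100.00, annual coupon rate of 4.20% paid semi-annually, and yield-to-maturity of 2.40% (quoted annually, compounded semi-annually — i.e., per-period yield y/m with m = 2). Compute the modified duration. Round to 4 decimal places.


Answer: Modified duration = 8.3147

Derivation:
Coupon per period c = face * coupon_rate / m = 2.100000
Periods per year m = 2; per-period yield y/m = 0.012000
Number of cashflows N = 20
Cashflows (t years, CF_t, discount factor 1/(1+y/m)^(m*t), PV):
  t = 0.5000: CF_t = 2.100000, DF = 0.988142, PV = 2.075099
  t = 1.0000: CF_t = 2.100000, DF = 0.976425, PV = 2.050493
  t = 1.5000: CF_t = 2.100000, DF = 0.964847, PV = 2.026179
  t = 2.0000: CF_t = 2.100000, DF = 0.953406, PV = 2.002153
  t = 2.5000: CF_t = 2.100000, DF = 0.942101, PV = 1.978412
  t = 3.0000: CF_t = 2.100000, DF = 0.930930, PV = 1.954953
  t = 3.5000: CF_t = 2.100000, DF = 0.919891, PV = 1.931771
  t = 4.0000: CF_t = 2.100000, DF = 0.908983, PV = 1.908865
  t = 4.5000: CF_t = 2.100000, DF = 0.898205, PV = 1.886230
  t = 5.0000: CF_t = 2.100000, DF = 0.887554, PV = 1.863864
  t = 5.5000: CF_t = 2.100000, DF = 0.877030, PV = 1.841763
  t = 6.0000: CF_t = 2.100000, DF = 0.866630, PV = 1.819924
  t = 6.5000: CF_t = 2.100000, DF = 0.856354, PV = 1.798343
  t = 7.0000: CF_t = 2.100000, DF = 0.846200, PV = 1.777019
  t = 7.5000: CF_t = 2.100000, DF = 0.836166, PV = 1.755948
  t = 8.0000: CF_t = 2.100000, DF = 0.826251, PV = 1.735126
  t = 8.5000: CF_t = 2.100000, DF = 0.816453, PV = 1.714552
  t = 9.0000: CF_t = 2.100000, DF = 0.806772, PV = 1.694221
  t = 9.5000: CF_t = 2.100000, DF = 0.797205, PV = 1.674131
  t = 10.0000: CF_t = 102.100000, DF = 0.787752, PV = 80.429523
Price P = sum_t PV_t = 115.918568
First compute Macaulay numerator sum_t t * PV_t:
  t * PV_t at t = 0.5000: 1.037549
  t * PV_t at t = 1.0000: 2.050493
  t * PV_t at t = 1.5000: 3.039268
  t * PV_t at t = 2.0000: 4.004306
  t * PV_t at t = 2.5000: 4.946030
  t * PV_t at t = 3.0000: 5.864858
  t * PV_t at t = 3.5000: 6.761200
  t * PV_t at t = 4.0000: 7.635460
  t * PV_t at t = 4.5000: 8.488036
  t * PV_t at t = 5.0000: 9.319319
  t * PV_t at t = 5.5000: 10.129694
  t * PV_t at t = 6.0000: 10.919541
  t * PV_t at t = 6.5000: 11.689232
  t * PV_t at t = 7.0000: 12.439134
  t * PV_t at t = 7.5000: 13.169609
  t * PV_t at t = 8.0000: 13.881010
  t * PV_t at t = 8.5000: 14.573689
  t * PV_t at t = 9.0000: 15.247989
  t * PV_t at t = 9.5000: 15.904249
  t * PV_t at t = 10.0000: 804.295228
Macaulay duration D = 975.395895 / 115.918568 = 8.414492
Modified duration = D / (1 + y/m) = 8.414492 / (1 + 0.012000) = 8.314716


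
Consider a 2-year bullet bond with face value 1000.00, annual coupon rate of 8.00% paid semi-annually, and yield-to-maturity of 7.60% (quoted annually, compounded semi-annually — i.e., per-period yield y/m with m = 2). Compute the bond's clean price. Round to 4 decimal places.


Answer: Price = 1007.2941

Derivation:
Coupon per period c = face * coupon_rate / m = 40.000000
Periods per year m = 2; per-period yield y/m = 0.038000
Number of cashflows N = 4
Cashflows (t years, CF_t, discount factor 1/(1+y/m)^(m*t), PV):
  t = 0.5000: CF_t = 40.000000, DF = 0.963391, PV = 38.535645
  t = 1.0000: CF_t = 40.000000, DF = 0.928122, PV = 37.124899
  t = 1.5000: CF_t = 40.000000, DF = 0.894145, PV = 35.765799
  t = 2.0000: CF_t = 1040.000000, DF = 0.861411, PV = 895.867796
Price P = sum_t PV_t = 1007.294140


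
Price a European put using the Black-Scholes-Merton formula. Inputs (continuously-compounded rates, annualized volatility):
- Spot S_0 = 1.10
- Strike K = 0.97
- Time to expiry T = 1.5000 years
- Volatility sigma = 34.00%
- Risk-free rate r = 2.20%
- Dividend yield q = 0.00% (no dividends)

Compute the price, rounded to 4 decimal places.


Answer: Price = 0.0992

Derivation:
d1 = (ln(S/K) + (r - q + 0.5*sigma^2) * T) / (sigma * sqrt(T)) = 0.58948505
d2 = d1 - sigma * sqrt(T) = 0.17307179
exp(-rT) = 0.96753856; exp(-qT) = 1.00000000
P = K * exp(-rT) * N(-d2) - S_0 * exp(-qT) * N(-d1)
N(-d1) = 0.27776797; N(-d2) = 0.43129750
P = 0.9700 * 0.96753856 * 0.43129750 - 1.1000 * 1.00000000 * 0.27776797 = 0.0992


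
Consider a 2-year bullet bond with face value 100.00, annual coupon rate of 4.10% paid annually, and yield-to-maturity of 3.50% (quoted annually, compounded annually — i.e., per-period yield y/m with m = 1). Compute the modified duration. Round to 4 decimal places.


Coupon per period c = face * coupon_rate / m = 4.100000
Periods per year m = 1; per-period yield y/m = 0.035000
Number of cashflows N = 2
Cashflows (t years, CF_t, discount factor 1/(1+y/m)^(m*t), PV):
  t = 1.0000: CF_t = 4.100000, DF = 0.966184, PV = 3.961353
  t = 2.0000: CF_t = 104.100000, DF = 0.933511, PV = 97.178464
Price P = sum_t PV_t = 101.139817
First compute Macaulay numerator sum_t t * PV_t:
  t * PV_t at t = 1.0000: 3.961353
  t * PV_t at t = 2.0000: 194.356928
Macaulay duration D = 198.318280 / 101.139817 = 1.960833
Modified duration = D / (1 + y/m) = 1.960833 / (1 + 0.035000) = 1.894525

Answer: Modified duration = 1.8945


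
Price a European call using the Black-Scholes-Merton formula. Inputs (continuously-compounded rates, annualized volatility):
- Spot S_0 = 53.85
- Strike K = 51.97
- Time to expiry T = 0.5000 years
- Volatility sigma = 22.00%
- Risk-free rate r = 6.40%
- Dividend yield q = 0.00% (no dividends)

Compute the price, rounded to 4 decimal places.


Answer: Price = 5.2869

Derivation:
d1 = (ln(S/K) + (r - q + 0.5*sigma^2) * T) / (sigma * sqrt(T)) = 0.51191815
d2 = d1 - sigma * sqrt(T) = 0.35635466
exp(-rT) = 0.96850658; exp(-qT) = 1.00000000
C = S_0 * exp(-qT) * N(d1) - K * exp(-rT) * N(d2)
N(d1) = 0.69564585; N(d2) = 0.63921251
C = 53.8500 * 1.00000000 * 0.69564585 - 51.9700 * 0.96850658 * 0.63921251 = 5.2869


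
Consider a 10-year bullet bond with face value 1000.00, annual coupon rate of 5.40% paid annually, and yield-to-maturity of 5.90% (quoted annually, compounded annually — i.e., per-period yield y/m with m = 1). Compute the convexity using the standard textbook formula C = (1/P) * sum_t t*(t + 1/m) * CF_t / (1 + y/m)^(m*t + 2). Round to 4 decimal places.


Answer: Convexity = 71.6261

Derivation:
Coupon per period c = face * coupon_rate / m = 54.000000
Periods per year m = 1; per-period yield y/m = 0.059000
Number of cashflows N = 10
Cashflows (t years, CF_t, discount factor 1/(1+y/m)^(m*t), PV):
  t = 1.0000: CF_t = 54.000000, DF = 0.944287, PV = 50.991501
  t = 2.0000: CF_t = 54.000000, DF = 0.891678, PV = 48.150615
  t = 3.0000: CF_t = 54.000000, DF = 0.842000, PV = 45.468003
  t = 4.0000: CF_t = 54.000000, DF = 0.795090, PV = 42.934847
  t = 5.0000: CF_t = 54.000000, DF = 0.750793, PV = 40.542821
  t = 6.0000: CF_t = 54.000000, DF = 0.708964, PV = 38.284061
  t = 7.0000: CF_t = 54.000000, DF = 0.669466, PV = 36.151144
  t = 8.0000: CF_t = 54.000000, DF = 0.632168, PV = 34.137057
  t = 9.0000: CF_t = 54.000000, DF = 0.596948, PV = 32.235181
  t = 10.0000: CF_t = 1054.000000, DF = 0.563690, PV = 594.129354
Price P = sum_t PV_t = 963.024584
Convexity numerator sum_t t*(t + 1/m) * CF_t / (1+y/m)^(m*t + 2):
  t = 1.0000: term = 90.936006
  t = 2.0000: term = 257.609082
  t = 3.0000: term = 486.513847
  t = 4.0000: term = 765.681219
  t = 5.0000: term = 1084.534305
  t = 6.0000: term = 1433.756399
  t = 7.0000: term = 1805.170160
  t = 8.0000: term = 2191.627066
  t = 9.0000: term = 2586.906357
  t = 10.0000: term = 58274.931909
Convexity = (1/P) * sum = 68977.666350 / 963.024584 = 71.626070


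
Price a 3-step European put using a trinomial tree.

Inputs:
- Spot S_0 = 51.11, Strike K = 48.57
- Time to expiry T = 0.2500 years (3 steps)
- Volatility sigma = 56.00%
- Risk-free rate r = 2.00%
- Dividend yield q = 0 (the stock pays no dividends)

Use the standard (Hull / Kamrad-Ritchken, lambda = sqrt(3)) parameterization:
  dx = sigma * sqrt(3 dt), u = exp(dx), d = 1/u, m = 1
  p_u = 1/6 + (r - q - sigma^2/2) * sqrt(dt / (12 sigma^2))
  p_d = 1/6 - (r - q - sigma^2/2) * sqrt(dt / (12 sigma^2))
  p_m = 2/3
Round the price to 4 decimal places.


dt = T/N = 0.083333; dx = sigma*sqrt(3*dt) = 0.280000
u = exp(dx) = 1.323130; d = 1/u = 0.755784
p_u = 0.146310, p_m = 0.666667, p_d = 0.187024
Discount per step: exp(-r*dt) = 0.998335
Stock lattice S(k, j) with j the centered position index:
  k=0: S(0,+0) = 51.1100
  k=1: S(1,-1) = 38.6281; S(1,+0) = 51.1100; S(1,+1) = 67.6252
  k=2: S(2,-2) = 29.1945; S(2,-1) = 38.6281; S(2,+0) = 51.1100; S(2,+1) = 67.6252; S(2,+2) = 89.4769
  k=3: S(3,-3) = 22.0647; S(3,-2) = 29.1945; S(3,-1) = 38.6281; S(3,+0) = 51.1100; S(3,+1) = 67.6252; S(3,+2) = 89.4769; S(3,+3) = 118.3895
Terminal payoffs V(N, j) = max(K - S_T, 0):
  V(3,-3) = 26.505275; V(3,-2) = 19.375505; V(3,-1) = 9.941893; V(3,+0) = 0.000000; V(3,+1) = 0.000000; V(3,+2) = 0.000000; V(3,+3) = 0.000000
Backward induction: V(k, j) = exp(-r*dt) * [p_u * V(k+1, j+1) + p_m * V(k+1, j) + p_d * V(k+1, j-1)]
  V(2,-2) = exp(-r*dt) * [p_u*9.941893 + p_m*19.375505 + p_d*26.505275] = 19.296527
  V(2,-1) = exp(-r*dt) * [p_u*0.000000 + p_m*9.941893 + p_d*19.375505] = 10.234538
  V(2,+0) = exp(-r*dt) * [p_u*0.000000 + p_m*0.000000 + p_d*9.941893] = 1.856274
  V(2,+1) = exp(-r*dt) * [p_u*0.000000 + p_m*0.000000 + p_d*0.000000] = 0.000000
  V(2,+2) = exp(-r*dt) * [p_u*0.000000 + p_m*0.000000 + p_d*0.000000] = 0.000000
  V(1,-1) = exp(-r*dt) * [p_u*1.856274 + p_m*10.234538 + p_d*19.296527] = 10.685701
  V(1,+0) = exp(-r*dt) * [p_u*0.000000 + p_m*1.856274 + p_d*10.234538] = 3.146370
  V(1,+1) = exp(-r*dt) * [p_u*0.000000 + p_m*0.000000 + p_d*1.856274] = 0.346589
  V(0,+0) = exp(-r*dt) * [p_u*0.346589 + p_m*3.146370 + p_d*10.685701] = 4.139864

Answer: Price = V(0,0) = 4.1399


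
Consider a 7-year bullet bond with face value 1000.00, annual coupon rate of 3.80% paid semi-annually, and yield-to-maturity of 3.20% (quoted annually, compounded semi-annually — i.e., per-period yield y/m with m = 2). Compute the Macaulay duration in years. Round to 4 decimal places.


Coupon per period c = face * coupon_rate / m = 19.000000
Periods per year m = 2; per-period yield y/m = 0.016000
Number of cashflows N = 14
Cashflows (t years, CF_t, discount factor 1/(1+y/m)^(m*t), PV):
  t = 0.5000: CF_t = 19.000000, DF = 0.984252, PV = 18.700787
  t = 1.0000: CF_t = 19.000000, DF = 0.968752, PV = 18.406287
  t = 1.5000: CF_t = 19.000000, DF = 0.953496, PV = 18.116424
  t = 2.0000: CF_t = 19.000000, DF = 0.938480, PV = 17.831126
  t = 2.5000: CF_t = 19.000000, DF = 0.923701, PV = 17.550321
  t = 3.0000: CF_t = 19.000000, DF = 0.909155, PV = 17.273938
  t = 3.5000: CF_t = 19.000000, DF = 0.894837, PV = 17.001907
  t = 4.0000: CF_t = 19.000000, DF = 0.880745, PV = 16.734161
  t = 4.5000: CF_t = 19.000000, DF = 0.866875, PV = 16.470631
  t = 5.0000: CF_t = 19.000000, DF = 0.853224, PV = 16.211251
  t = 5.5000: CF_t = 19.000000, DF = 0.839787, PV = 15.955955
  t = 6.0000: CF_t = 19.000000, DF = 0.826562, PV = 15.704681
  t = 6.5000: CF_t = 19.000000, DF = 0.813545, PV = 15.457363
  t = 7.0000: CF_t = 1019.000000, DF = 0.800734, PV = 815.947606
Price P = sum_t PV_t = 1037.362437
Macaulay numerator sum_t t * PV_t:
  t * PV_t at t = 0.5000: 9.350394
  t * PV_t at t = 1.0000: 18.406287
  t * PV_t at t = 1.5000: 27.174636
  t * PV_t at t = 2.0000: 35.662252
  t * PV_t at t = 2.5000: 43.875802
  t * PV_t at t = 3.0000: 51.821814
  t * PV_t at t = 3.5000: 59.506676
  t * PV_t at t = 4.0000: 66.936643
  t * PV_t at t = 4.5000: 74.117838
  t * PV_t at t = 5.0000: 81.056253
  t * PV_t at t = 5.5000: 87.757755
  t * PV_t at t = 6.0000: 94.228083
  t * PV_t at t = 6.5000: 100.472858
  t * PV_t at t = 7.0000: 5711.633245
Macaulay duration D = (sum_t t * PV_t) / P = 6462.000535 / 1037.362437 = 6.229260

Answer: Macaulay duration = 6.2293 years


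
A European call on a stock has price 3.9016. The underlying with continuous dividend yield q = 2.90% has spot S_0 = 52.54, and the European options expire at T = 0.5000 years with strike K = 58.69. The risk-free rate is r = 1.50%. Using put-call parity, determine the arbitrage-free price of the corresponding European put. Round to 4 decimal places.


Put-call parity: C - P = S_0 * exp(-qT) - K * exp(-rT).
S_0 * exp(-qT) = 52.5400 * 0.98560462 = 51.78366667
K * exp(-rT) = 58.6900 * 0.99252805 = 58.25147154
P = C - S*exp(-qT) + K*exp(-rT)
P = 3.9016 - 51.78366667 + 58.25147154 = 10.3694

Answer: Put price = 10.3694


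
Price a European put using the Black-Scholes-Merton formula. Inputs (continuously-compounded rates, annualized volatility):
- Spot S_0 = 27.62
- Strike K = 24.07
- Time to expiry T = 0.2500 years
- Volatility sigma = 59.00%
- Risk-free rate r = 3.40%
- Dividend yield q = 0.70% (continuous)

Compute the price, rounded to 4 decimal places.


d1 = (ln(S/K) + (r - q + 0.5*sigma^2) * T) / (sigma * sqrt(T)) = 0.63673355
d2 = d1 - sigma * sqrt(T) = 0.34173355
exp(-rT) = 0.99153602; exp(-qT) = 0.99825153
P = K * exp(-rT) * N(-d2) - S_0 * exp(-qT) * N(-d1)
N(-d1) = 0.26214921; N(-d2) = 0.36627571
P = 24.0700 * 0.99153602 * 0.36627571 - 27.6200 * 0.99825153 * 0.26214921 = 1.5137

Answer: Price = 1.5137


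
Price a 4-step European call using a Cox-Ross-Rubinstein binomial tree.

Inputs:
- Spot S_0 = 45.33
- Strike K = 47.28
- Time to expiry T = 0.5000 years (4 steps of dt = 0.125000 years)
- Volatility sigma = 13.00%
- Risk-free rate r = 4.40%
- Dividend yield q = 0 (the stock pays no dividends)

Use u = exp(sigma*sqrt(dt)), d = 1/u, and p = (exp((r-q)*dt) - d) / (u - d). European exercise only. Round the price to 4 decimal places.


Answer: Price = V(0,0) = 1.3412

Derivation:
dt = T/N = 0.125000
u = exp(sigma*sqrt(dt)) = 1.047035; d = 1/u = 0.955078
p = (exp((r-q)*dt) - d) / (u - d) = 0.548487
Discount per step: exp(-r*dt) = 0.994515
Stock lattice S(k, i) with i counting down-moves:
  k=0: S(0,0) = 45.3300
  k=1: S(1,0) = 47.4621; S(1,1) = 43.2937
  k=2: S(2,0) = 49.6944; S(2,1) = 45.3300; S(2,2) = 41.3489
  k=3: S(3,0) = 52.0318; S(3,1) = 47.4621; S(3,2) = 43.2937; S(3,3) = 39.4914
  k=4: S(4,0) = 54.4791; S(4,1) = 49.6944; S(4,2) = 45.3300; S(4,3) = 41.3489; S(4,4) = 37.7174
Terminal payoffs V(N, i) = max(S_T - K, 0):
  V(4,0) = 7.199083; V(4,1) = 2.414435; V(4,2) = 0.000000; V(4,3) = 0.000000; V(4,4) = 0.000000
Backward induction: V(k, i) = exp(-r*dt) * [p * V(k+1, i) + (1-p) * V(k+1, i+1)].
  V(3,0) = exp(-r*dt) * [p*7.199083 + (1-p)*2.414435] = 5.011117
  V(3,1) = exp(-r*dt) * [p*2.414435 + (1-p)*0.000000] = 1.317023
  V(3,2) = exp(-r*dt) * [p*0.000000 + (1-p)*0.000000] = 0.000000
  V(3,3) = exp(-r*dt) * [p*0.000000 + (1-p)*0.000000] = 0.000000
  V(2,0) = exp(-r*dt) * [p*5.011117 + (1-p)*1.317023] = 3.324850
  V(2,1) = exp(-r*dt) * [p*1.317023 + (1-p)*0.000000] = 0.718409
  V(2,2) = exp(-r*dt) * [p*0.000000 + (1-p)*0.000000] = 0.000000
  V(1,0) = exp(-r*dt) * [p*3.324850 + (1-p)*0.718409] = 2.136227
  V(1,1) = exp(-r*dt) * [p*0.718409 + (1-p)*0.000000] = 0.391877
  V(0,0) = exp(-r*dt) * [p*2.136227 + (1-p)*0.391877] = 1.341234


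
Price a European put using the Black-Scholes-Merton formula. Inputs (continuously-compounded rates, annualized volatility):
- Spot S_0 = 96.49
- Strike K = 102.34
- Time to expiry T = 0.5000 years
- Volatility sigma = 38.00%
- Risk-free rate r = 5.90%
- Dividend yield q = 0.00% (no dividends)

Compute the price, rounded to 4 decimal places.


Answer: Price = 11.9655

Derivation:
d1 = (ln(S/K) + (r - q + 0.5*sigma^2) * T) / (sigma * sqrt(T)) = 0.02507911
d2 = d1 - sigma * sqrt(T) = -0.24362146
exp(-rT) = 0.97093088; exp(-qT) = 1.00000000
P = K * exp(-rT) * N(-d2) - S_0 * exp(-qT) * N(-d1)
N(-d1) = 0.48999593; N(-d2) = 0.59623800
P = 102.3400 * 0.97093088 * 0.59623800 - 96.4900 * 1.00000000 * 0.48999593 = 11.9655
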